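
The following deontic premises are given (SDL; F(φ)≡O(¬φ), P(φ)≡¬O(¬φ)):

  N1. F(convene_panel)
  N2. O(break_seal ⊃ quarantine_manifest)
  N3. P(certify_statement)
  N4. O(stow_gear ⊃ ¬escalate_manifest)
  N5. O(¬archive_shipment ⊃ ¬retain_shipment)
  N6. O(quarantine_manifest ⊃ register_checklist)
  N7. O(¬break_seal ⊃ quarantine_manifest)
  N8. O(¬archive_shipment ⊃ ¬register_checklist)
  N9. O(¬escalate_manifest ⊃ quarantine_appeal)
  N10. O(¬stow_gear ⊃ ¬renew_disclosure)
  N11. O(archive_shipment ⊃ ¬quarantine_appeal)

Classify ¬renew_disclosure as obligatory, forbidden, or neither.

Obligatory

Premises 7 and 2 cover both cases: O(¬break_seal ⊃ quarantine_manifest) and O(break_seal ⊃ quarantine_manifest). Since ¬break_seal ∨ break_seal is a tautology, O(quarantine_manifest) follows.
Premise 6 is O(quarantine_manifest ⊃ register_checklist); since O(quarantine_manifest), deontic closure gives O(register_checklist).
Premise 8, O(¬archive_shipment ⊃ ¬register_checklist), contraposes to O(register_checklist ⊃ archive_shipment); with O(register_checklist) we get O(archive_shipment).
From O(archive_shipment) and premise 11, O(archive_shipment ⊃ ¬quarantine_appeal), we obtain O(¬quarantine_appeal).
Premise 9 is O(¬escalate_manifest ⊃ quarantine_appeal); contrapositively O(¬quarantine_appeal ⊃ escalate_manifest). Since O(¬quarantine_appeal) holds, K gives O(escalate_manifest).
Premise 4, O(stow_gear ⊃ ¬escalate_manifest), contraposes to O(escalate_manifest ⊃ ¬stow_gear); with O(escalate_manifest) we get O(¬stow_gear).
From O(¬stow_gear) and premise 10, O(¬stow_gear ⊃ ¬renew_disclosure), we obtain O(¬renew_disclosure).
Premises 1, 3, 5 do not contribute to this derivation.
Hence ¬renew_disclosure is obligatory.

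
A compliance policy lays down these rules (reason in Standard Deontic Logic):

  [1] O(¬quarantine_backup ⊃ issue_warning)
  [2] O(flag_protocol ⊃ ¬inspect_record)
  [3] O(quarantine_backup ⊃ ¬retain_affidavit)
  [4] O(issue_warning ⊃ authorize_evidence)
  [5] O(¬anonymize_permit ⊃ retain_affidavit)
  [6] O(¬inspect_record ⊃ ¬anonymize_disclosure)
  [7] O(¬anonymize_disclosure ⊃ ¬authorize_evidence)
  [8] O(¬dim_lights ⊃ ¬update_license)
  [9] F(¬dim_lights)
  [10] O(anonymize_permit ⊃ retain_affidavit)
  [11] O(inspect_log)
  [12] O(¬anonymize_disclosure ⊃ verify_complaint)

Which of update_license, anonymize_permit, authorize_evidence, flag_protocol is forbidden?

By case analysis on ¬anonymize_permit: premise 5 gives O(¬anonymize_permit ⊃ retain_affidavit) and premise 10 gives O(anonymize_permit ⊃ retain_affidavit), so O(retain_affidavit) either way.
The contrapositive of premise 3 (O(quarantine_backup ⊃ ¬retain_affidavit)) is O(retain_affidavit ⊃ ¬quarantine_backup), and O(retain_affidavit) is already established, so O(¬quarantine_backup).
From O(¬quarantine_backup) and premise 1, O(¬quarantine_backup ⊃ issue_warning), we obtain O(issue_warning).
With premise 4, O(issue_warning ⊃ authorize_evidence), the K-axiom yields O(authorize_evidence).
Premise 7, O(¬anonymize_disclosure ⊃ ¬authorize_evidence), contraposes to O(authorize_evidence ⊃ anonymize_disclosure); with O(authorize_evidence) we get O(anonymize_disclosure).
Premise 6 is O(¬inspect_record ⊃ ¬anonymize_disclosure); contrapositively O(anonymize_disclosure ⊃ inspect_record). Since O(anonymize_disclosure) holds, K gives O(inspect_record).
Premise 2, O(flag_protocol ⊃ ¬inspect_record), contraposes to O(inspect_record ⊃ ¬flag_protocol); with O(inspect_record) we get O(¬flag_protocol).
So O(¬flag_protocol) holds, i.e. flag_protocol is forbidden. None of the other listed options is forbidden under the premises.

flag_protocol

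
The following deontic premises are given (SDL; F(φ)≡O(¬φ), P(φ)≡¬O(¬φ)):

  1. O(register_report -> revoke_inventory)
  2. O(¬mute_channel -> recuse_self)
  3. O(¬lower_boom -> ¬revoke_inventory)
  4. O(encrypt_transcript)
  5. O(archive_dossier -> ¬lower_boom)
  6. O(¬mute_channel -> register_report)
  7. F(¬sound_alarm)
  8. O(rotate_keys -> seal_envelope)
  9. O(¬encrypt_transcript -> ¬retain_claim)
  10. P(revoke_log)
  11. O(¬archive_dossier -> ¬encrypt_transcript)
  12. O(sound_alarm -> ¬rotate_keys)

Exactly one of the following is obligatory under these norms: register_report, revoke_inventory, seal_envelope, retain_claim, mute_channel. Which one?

mute_channel

Premise 4 gives O(encrypt_transcript).
Premise 11 is O(¬archive_dossier -> ¬encrypt_transcript); contrapositively O(encrypt_transcript -> archive_dossier). Since O(encrypt_transcript) holds, K gives O(archive_dossier).
With premise 5, O(archive_dossier -> ¬lower_boom), the K-axiom yields O(¬lower_boom).
From O(¬lower_boom) and premise 3, O(¬lower_boom -> ¬revoke_inventory), we obtain O(¬revoke_inventory).
Premise 1 is O(register_report -> revoke_inventory); contrapositively O(¬revoke_inventory -> ¬register_report). Since O(¬revoke_inventory) holds, K gives O(¬register_report).
Premise 6, O(¬mute_channel -> register_report), contraposes to O(¬register_report -> mute_channel); with O(¬register_report) we get O(mute_channel).
So O(mute_channel) holds — mute_channel is obligatory. None of the other listed options is made obligatory by any chain of premises.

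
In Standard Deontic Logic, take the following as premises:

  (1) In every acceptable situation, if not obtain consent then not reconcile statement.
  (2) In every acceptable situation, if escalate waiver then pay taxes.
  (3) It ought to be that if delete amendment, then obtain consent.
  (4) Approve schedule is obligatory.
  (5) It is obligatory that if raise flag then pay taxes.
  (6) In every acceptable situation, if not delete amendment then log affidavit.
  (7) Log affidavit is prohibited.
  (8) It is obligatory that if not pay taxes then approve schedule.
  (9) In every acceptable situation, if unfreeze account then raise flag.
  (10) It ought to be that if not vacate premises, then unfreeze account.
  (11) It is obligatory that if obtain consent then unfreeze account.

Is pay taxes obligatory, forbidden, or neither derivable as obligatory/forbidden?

Premise 7 is F(log_affidavit), i.e. O(¬log_affidavit).
Premise 6 is O(¬delete_amendment → log_affidavit); contrapositively O(¬log_affidavit → delete_amendment). Since O(¬log_affidavit) holds, K gives O(delete_amendment).
From O(delete_amendment) and premise 3, O(delete_amendment → obtain_consent), we obtain O(obtain_consent).
Applying K to premise 11 (O(obtain_consent → unfreeze_account)) and O(obtain_consent) yields O(unfreeze_account).
With premise 9, O(unfreeze_account → raise_flag), the K-axiom yields O(raise_flag).
With premise 5, O(raise_flag → pay_taxes), the K-axiom yields O(pay_taxes).
Premises 1, 2, 4, 8, 10 do not contribute to this derivation.
Hence pay_taxes is obligatory.

Obligatory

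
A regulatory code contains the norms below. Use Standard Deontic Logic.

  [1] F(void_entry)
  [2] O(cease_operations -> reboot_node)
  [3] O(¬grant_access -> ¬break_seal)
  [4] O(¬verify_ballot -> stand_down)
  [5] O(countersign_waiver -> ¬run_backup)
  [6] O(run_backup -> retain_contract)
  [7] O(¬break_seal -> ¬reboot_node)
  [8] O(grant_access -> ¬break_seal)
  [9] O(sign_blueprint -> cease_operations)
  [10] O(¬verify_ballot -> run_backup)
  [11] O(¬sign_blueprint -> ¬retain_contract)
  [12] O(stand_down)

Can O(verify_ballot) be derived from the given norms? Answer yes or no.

Premises 8 and 3 are O(grant_access -> ¬break_seal) and O(¬grant_access -> ¬break_seal); every ideal world satisfies grant_access or ¬grant_access, so in either case ¬break_seal holds — hence O(¬break_seal).
From O(¬break_seal) and premise 7, O(¬break_seal -> ¬reboot_node), we obtain O(¬reboot_node).
Premise 2, O(cease_operations -> reboot_node), contraposes to O(¬reboot_node -> ¬cease_operations); with O(¬reboot_node) we get O(¬cease_operations).
The contrapositive of premise 9 (O(sign_blueprint -> cease_operations)) is O(¬cease_operations -> ¬sign_blueprint), and O(¬cease_operations) is already established, so O(¬sign_blueprint).
From O(¬sign_blueprint) and premise 11, O(¬sign_blueprint -> ¬retain_contract), we obtain O(¬retain_contract).
Premise 6, O(run_backup -> retain_contract), contraposes to O(¬retain_contract -> ¬run_backup); with O(¬retain_contract) we get O(¬run_backup).
The contrapositive of premise 10 (O(¬verify_ballot -> run_backup)) is O(¬run_backup -> verify_ballot), and O(¬run_backup) is already established, so O(verify_ballot).
Premises 1, 4, 5, 12 do not contribute to this derivation.
So O(verify_ballot) follows.

Yes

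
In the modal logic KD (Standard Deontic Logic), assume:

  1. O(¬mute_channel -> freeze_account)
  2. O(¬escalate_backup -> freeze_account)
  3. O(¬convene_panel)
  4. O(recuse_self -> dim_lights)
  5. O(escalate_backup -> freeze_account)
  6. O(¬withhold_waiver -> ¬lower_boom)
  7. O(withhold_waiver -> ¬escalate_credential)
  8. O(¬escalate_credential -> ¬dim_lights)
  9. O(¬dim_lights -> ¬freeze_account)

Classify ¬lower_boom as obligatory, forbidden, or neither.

Obligatory

By case analysis on escalate_backup: premise 5 gives O(escalate_backup -> freeze_account) and premise 2 gives O(¬escalate_backup -> freeze_account), so O(freeze_account) either way.
The contrapositive of premise 9 (O(¬dim_lights -> ¬freeze_account)) is O(freeze_account -> dim_lights), and O(freeze_account) is already established, so O(dim_lights).
Premise 8 is O(¬escalate_credential -> ¬dim_lights); contrapositively O(dim_lights -> escalate_credential). Since O(dim_lights) holds, K gives O(escalate_credential).
Premise 7 is O(withhold_waiver -> ¬escalate_credential); contrapositively O(escalate_credential -> ¬withhold_waiver). Since O(escalate_credential) holds, K gives O(¬withhold_waiver).
With premise 6, O(¬withhold_waiver -> ¬lower_boom), the K-axiom yields O(¬lower_boom).
Premises 1, 3, 4 do not contribute to this derivation.
Hence ¬lower_boom is obligatory.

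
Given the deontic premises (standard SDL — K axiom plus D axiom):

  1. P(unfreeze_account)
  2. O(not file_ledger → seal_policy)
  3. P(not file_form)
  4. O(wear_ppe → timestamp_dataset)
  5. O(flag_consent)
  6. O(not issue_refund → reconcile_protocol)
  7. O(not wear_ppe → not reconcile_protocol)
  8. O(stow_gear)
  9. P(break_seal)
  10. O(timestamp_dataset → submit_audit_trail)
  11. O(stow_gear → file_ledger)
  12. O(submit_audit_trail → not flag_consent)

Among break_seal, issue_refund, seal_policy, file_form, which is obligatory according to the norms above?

Premise 5 gives O(flag_consent).
Premise 12 is O(submit_audit_trail → not flag_consent); contrapositively O(flag_consent → not submit_audit_trail). Since O(flag_consent) holds, K gives O(not submit_audit_trail).
Premise 10, O(timestamp_dataset → submit_audit_trail), contraposes to O(not submit_audit_trail → not timestamp_dataset); with O(not submit_audit_trail) we get O(not timestamp_dataset).
Premise 4, O(wear_ppe → timestamp_dataset), contraposes to O(not timestamp_dataset → not wear_ppe); with O(not timestamp_dataset) we get O(not wear_ppe).
Applying K to premise 7 (O(not wear_ppe → not reconcile_protocol)) and O(not wear_ppe) yields O(not reconcile_protocol).
Premise 6 is O(not issue_refund → reconcile_protocol); contrapositively O(not reconcile_protocol → issue_refund). Since O(not reconcile_protocol) holds, K gives O(issue_refund).
So O(issue_refund) holds — issue_refund is obligatory. None of the other listed options is made obligatory by any chain of premises.

issue_refund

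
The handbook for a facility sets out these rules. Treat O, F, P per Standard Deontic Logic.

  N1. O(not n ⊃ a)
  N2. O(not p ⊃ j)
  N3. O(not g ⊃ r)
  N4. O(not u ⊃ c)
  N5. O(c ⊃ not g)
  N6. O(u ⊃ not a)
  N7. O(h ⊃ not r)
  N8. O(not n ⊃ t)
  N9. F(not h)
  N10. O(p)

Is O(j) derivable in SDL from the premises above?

Premise 2 is O(not p ⊃ j), but O(not p) is not derivable from the premises, so it does not yield O(j).
No other premise forces O(j). An ideal world satisfying every premise can still have j false, so O(j) is not derivable.

No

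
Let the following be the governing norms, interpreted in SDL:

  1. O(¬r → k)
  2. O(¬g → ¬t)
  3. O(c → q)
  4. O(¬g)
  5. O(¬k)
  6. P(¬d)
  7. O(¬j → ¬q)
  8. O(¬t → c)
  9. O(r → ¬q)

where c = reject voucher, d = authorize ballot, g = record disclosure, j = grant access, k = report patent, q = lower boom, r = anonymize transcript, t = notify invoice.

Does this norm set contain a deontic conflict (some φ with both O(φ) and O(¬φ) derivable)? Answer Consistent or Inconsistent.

Inconsistent

Premise 5 states O(¬k) outright.
The contrapositive of premise 1 (O(¬r → k)) is O(¬k → r), and O(¬k) is already established, so O(r).
From O(r) and premise 9, O(r → ¬q), we obtain O(¬q).
Premise 3 is O(c → q); contrapositively O(¬q → ¬c). Since O(¬q) holds, K gives O(¬c).
Premise 8 is O(¬t → c); contrapositively O(¬c → t). Since O(¬c) holds, K gives O(t).
The contrapositive of premise 2 (O(¬g → ¬t)) is O(t → g), and O(t) is already established, so O(g).
But premise 4 directly asserts O(¬g).
We now have both O(g) and O(¬g) — g is simultaneously obligatory and forbidden, violating the D-axiom.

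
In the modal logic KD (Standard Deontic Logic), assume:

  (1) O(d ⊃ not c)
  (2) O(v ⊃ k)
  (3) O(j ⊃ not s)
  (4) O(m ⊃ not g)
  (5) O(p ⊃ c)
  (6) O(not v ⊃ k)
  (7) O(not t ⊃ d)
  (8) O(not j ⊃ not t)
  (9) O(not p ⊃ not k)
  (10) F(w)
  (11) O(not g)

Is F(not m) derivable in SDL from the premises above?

Premise 4 is O(m ⊃ not g); even if O(not g) held, inferring O(m) would be affirming the consequent — invalid.
No other premise forces O(m). An ideal world satisfying every premise can still have not m true, so F(not m) is not derivable.

No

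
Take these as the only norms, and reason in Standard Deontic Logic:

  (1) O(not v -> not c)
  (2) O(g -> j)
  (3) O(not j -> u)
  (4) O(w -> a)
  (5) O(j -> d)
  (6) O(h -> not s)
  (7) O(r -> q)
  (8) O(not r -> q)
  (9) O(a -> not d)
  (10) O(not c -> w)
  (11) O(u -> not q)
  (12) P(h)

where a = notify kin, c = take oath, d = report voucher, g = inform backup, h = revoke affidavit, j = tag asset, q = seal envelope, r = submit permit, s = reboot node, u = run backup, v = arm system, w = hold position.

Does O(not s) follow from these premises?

No

Premise 6 is O(h -> not s), but O(h) is not derivable from the premises (the permission P(h) asserts only not O(not h), not O(h)), so it does not yield O(not s).
No other premise forces O(not s). An ideal world satisfying every premise can still have not s false, so O(not s) is not derivable.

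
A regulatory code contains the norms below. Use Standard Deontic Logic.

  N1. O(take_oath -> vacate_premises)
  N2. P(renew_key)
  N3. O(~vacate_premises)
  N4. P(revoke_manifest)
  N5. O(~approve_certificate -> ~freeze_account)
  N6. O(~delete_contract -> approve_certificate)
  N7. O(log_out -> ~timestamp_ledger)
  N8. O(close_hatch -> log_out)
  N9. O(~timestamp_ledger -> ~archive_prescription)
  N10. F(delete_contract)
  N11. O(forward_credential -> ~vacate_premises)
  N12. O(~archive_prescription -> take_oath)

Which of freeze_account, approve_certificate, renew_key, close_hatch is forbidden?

From premise 3 we have O(~vacate_premises).
Premise 1 is O(take_oath -> vacate_premises); contrapositively O(~vacate_premises -> ~take_oath). Since O(~vacate_premises) holds, K gives O(~take_oath).
The contrapositive of premise 12 (O(~archive_prescription -> take_oath)) is O(~take_oath -> archive_prescription), and O(~take_oath) is already established, so O(archive_prescription).
Premise 9, O(~timestamp_ledger -> ~archive_prescription), contraposes to O(archive_prescription -> timestamp_ledger); with O(archive_prescription) we get O(timestamp_ledger).
Premise 7, O(log_out -> ~timestamp_ledger), contraposes to O(timestamp_ledger -> ~log_out); with O(timestamp_ledger) we get O(~log_out).
Premise 8 is O(close_hatch -> log_out); contrapositively O(~log_out -> ~close_hatch). Since O(~log_out) holds, K gives O(~close_hatch).
So O(~close_hatch) holds, i.e. close_hatch is forbidden. None of the other listed options is forbidden under the premises.

close_hatch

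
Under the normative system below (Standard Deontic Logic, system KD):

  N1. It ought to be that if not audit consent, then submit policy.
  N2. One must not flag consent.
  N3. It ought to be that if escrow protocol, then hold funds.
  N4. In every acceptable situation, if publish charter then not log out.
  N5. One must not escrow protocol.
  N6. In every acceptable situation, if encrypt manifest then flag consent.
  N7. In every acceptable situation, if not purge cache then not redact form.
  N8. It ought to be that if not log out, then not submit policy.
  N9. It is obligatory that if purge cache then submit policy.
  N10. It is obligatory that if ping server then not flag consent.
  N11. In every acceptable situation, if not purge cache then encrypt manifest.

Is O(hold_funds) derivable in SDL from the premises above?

Premise 3 is O(escrow_protocol → hold_funds), but O(escrow_protocol) is not derivable from the premises, so it does not yield O(hold_funds).
No other premise forces O(hold_funds). An ideal world satisfying every premise can still have hold_funds false, so O(hold_funds) is not derivable.

No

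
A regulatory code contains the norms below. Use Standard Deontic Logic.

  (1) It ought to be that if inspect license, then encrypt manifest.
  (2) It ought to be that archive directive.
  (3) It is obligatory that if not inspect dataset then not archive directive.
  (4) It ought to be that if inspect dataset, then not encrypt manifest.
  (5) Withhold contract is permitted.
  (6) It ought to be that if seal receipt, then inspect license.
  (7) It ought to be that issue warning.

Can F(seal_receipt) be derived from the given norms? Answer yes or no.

Yes

Premise 2 gives O(archive_directive).
The contrapositive of premise 3 (O(¬inspect_dataset → ¬archive_directive)) is O(archive_directive → inspect_dataset), and O(archive_directive) is already established, so O(inspect_dataset).
From O(inspect_dataset) and premise 4, O(inspect_dataset → ¬encrypt_manifest), we obtain O(¬encrypt_manifest).
Premise 1 is O(inspect_license → encrypt_manifest); contrapositively O(¬encrypt_manifest → ¬inspect_license). Since O(¬encrypt_manifest) holds, K gives O(¬inspect_license).
Premise 6, O(seal_receipt → inspect_license), contraposes to O(¬inspect_license → ¬seal_receipt); with O(¬inspect_license) we get O(¬seal_receipt).
Premises 5, 7 do not contribute to this derivation.
So O(¬seal_receipt) holds, i.e. F(seal_receipt). The claim follows.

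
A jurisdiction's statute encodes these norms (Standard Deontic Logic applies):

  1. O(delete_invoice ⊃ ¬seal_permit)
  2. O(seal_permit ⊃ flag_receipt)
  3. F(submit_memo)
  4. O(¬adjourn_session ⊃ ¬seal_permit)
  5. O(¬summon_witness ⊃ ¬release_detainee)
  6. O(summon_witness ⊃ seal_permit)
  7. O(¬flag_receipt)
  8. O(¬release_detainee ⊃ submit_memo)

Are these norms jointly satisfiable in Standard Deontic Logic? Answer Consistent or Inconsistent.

Inconsistent

Premise 7 states O(¬flag_receipt) outright.
Premise 2 is O(seal_permit ⊃ flag_receipt); contrapositively O(¬flag_receipt ⊃ ¬seal_permit). Since O(¬flag_receipt) holds, K gives O(¬seal_permit).
Premise 6 is O(summon_witness ⊃ seal_permit); contrapositively O(¬seal_permit ⊃ ¬summon_witness). Since O(¬seal_permit) holds, K gives O(¬summon_witness).
Premise 5 is O(¬summon_witness ⊃ ¬release_detainee); since O(¬summon_witness), deontic closure gives O(¬release_detainee).
Premise 8 is O(¬release_detainee ⊃ submit_memo); since O(¬release_detainee), deontic closure gives O(submit_memo).
However, F(submit_memo) at premise 3 amounts to O(¬submit_memo).
We now have both O(submit_memo) and O(¬submit_memo) — submit_memo is simultaneously obligatory and forbidden, violating the D-axiom.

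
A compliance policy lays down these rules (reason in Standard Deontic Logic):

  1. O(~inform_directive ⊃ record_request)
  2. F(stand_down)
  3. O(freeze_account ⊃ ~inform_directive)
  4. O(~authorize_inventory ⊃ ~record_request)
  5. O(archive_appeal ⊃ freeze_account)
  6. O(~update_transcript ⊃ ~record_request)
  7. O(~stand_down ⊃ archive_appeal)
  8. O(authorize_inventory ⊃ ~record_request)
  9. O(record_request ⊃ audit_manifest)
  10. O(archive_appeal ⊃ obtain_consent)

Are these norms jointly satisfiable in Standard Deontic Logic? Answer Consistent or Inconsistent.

Inconsistent

Premises 8 and 4 are O(authorize_inventory ⊃ ~record_request) and O(~authorize_inventory ⊃ ~record_request); every ideal world satisfies authorize_inventory or ~authorize_inventory, so in either case ~record_request holds — hence O(~record_request).
Premise 1 is O(~inform_directive ⊃ record_request); contrapositively O(~record_request ⊃ inform_directive). Since O(~record_request) holds, K gives O(inform_directive).
Premise 3 is O(freeze_account ⊃ ~inform_directive); contrapositively O(inform_directive ⊃ ~freeze_account). Since O(inform_directive) holds, K gives O(~freeze_account).
Premise 5, O(archive_appeal ⊃ freeze_account), contraposes to O(~freeze_account ⊃ ~archive_appeal); with O(~freeze_account) we get O(~archive_appeal).
The contrapositive of premise 7 (O(~stand_down ⊃ archive_appeal)) is O(~archive_appeal ⊃ stand_down), and O(~archive_appeal) is already established, so O(stand_down).
However, F(stand_down) at premise 2 amounts to O(~stand_down).
We now have both O(stand_down) and O(~stand_down) — stand_down is simultaneously obligatory and forbidden, violating the D-axiom.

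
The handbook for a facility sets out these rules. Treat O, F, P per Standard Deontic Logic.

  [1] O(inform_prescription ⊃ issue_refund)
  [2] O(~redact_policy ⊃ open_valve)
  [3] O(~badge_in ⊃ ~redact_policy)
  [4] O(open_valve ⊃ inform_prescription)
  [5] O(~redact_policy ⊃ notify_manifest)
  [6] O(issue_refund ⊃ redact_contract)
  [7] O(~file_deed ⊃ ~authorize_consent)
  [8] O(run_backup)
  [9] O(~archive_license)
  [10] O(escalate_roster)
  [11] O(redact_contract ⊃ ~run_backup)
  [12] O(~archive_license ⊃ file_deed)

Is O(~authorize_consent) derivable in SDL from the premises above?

Premise 7 is O(~file_deed ⊃ ~authorize_consent), but O(~file_deed) is not derivable from the premises, so it does not yield O(~authorize_consent).
No other premise forces O(~authorize_consent). An ideal world satisfying every premise can still have ~authorize_consent false, so O(~authorize_consent) is not derivable.

No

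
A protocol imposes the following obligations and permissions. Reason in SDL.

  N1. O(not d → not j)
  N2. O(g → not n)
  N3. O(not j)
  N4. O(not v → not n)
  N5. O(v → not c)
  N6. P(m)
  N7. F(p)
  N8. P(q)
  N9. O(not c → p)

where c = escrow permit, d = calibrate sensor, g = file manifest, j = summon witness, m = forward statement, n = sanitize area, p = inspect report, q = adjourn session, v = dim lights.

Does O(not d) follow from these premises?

Premise 1 is O(not d → not j); even if O(not j) held, inferring O(not d) would be affirming the consequent — invalid.
No other premise forces O(not d). An ideal world satisfying every premise can still have not d false, so O(not d) is not derivable.

No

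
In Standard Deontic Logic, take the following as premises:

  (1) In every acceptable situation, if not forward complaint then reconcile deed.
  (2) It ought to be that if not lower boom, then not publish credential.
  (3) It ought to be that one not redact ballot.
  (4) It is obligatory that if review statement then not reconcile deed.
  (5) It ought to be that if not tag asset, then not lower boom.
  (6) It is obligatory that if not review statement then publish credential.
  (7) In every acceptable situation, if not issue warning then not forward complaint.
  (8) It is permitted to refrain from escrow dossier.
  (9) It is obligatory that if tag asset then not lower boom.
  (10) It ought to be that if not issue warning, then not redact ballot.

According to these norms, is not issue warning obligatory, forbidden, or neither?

Forbidden

By case analysis on tag_asset: premise 9 gives O(tag_asset → ¬lower_boom) and premise 5 gives O(¬tag_asset → ¬lower_boom), so O(¬lower_boom) either way.
Applying K to premise 2 (O(¬lower_boom → ¬publish_credential)) and O(¬lower_boom) yields O(¬publish_credential).
Premise 6, O(¬review_statement → publish_credential), contraposes to O(¬publish_credential → review_statement); with O(¬publish_credential) we get O(review_statement).
With premise 4, O(review_statement → ¬reconcile_deed), the K-axiom yields O(¬reconcile_deed).
Premise 1 is O(¬forward_complaint → reconcile_deed); contrapositively O(¬reconcile_deed → forward_complaint). Since O(¬reconcile_deed) holds, K gives O(forward_complaint).
Premise 7, O(¬issue_warning → ¬forward_complaint), contraposes to O(forward_complaint → issue_warning); with O(forward_complaint) we get O(issue_warning).
Premises 3, 8, 10 do not contribute to this derivation.
Thus O(issue_warning), which is F(¬issue_warning): ¬issue_warning is forbidden.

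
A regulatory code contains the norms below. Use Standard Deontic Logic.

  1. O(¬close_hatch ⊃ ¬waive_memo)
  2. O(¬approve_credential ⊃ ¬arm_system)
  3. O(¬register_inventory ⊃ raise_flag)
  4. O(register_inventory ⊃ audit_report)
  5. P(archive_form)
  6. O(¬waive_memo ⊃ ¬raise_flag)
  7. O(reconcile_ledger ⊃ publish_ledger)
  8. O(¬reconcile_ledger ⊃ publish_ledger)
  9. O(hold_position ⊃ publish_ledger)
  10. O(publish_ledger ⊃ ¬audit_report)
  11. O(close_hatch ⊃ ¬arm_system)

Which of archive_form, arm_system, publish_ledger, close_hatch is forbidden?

Premises 7 and 8 cover both cases: O(reconcile_ledger ⊃ publish_ledger) and O(¬reconcile_ledger ⊃ publish_ledger). Since reconcile_ledger ∨ ¬reconcile_ledger is a tautology, O(publish_ledger) follows.
With premise 10, O(publish_ledger ⊃ ¬audit_report), the K-axiom yields O(¬audit_report).
The contrapositive of premise 4 (O(register_inventory ⊃ audit_report)) is O(¬audit_report ⊃ ¬register_inventory), and O(¬audit_report) is already established, so O(¬register_inventory).
Premise 3 is O(¬register_inventory ⊃ raise_flag); since O(¬register_inventory), deontic closure gives O(raise_flag).
Premise 6, O(¬waive_memo ⊃ ¬raise_flag), contraposes to O(raise_flag ⊃ waive_memo); with O(raise_flag) we get O(waive_memo).
Premise 1, O(¬close_hatch ⊃ ¬waive_memo), contraposes to O(waive_memo ⊃ close_hatch); with O(waive_memo) we get O(close_hatch).
From O(close_hatch) and premise 11, O(close_hatch ⊃ ¬arm_system), we obtain O(¬arm_system).
So O(¬arm_system) holds, i.e. arm_system is forbidden. None of the other listed options is forbidden under the premises.

arm_system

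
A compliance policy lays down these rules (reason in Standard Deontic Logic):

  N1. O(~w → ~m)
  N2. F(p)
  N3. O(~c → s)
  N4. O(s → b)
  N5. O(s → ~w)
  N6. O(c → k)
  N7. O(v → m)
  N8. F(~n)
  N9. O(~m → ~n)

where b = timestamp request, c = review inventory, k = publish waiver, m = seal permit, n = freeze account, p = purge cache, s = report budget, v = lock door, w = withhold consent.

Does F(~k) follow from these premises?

Premise 8, F(~n), is equivalent to O(n).
Premise 9 is O(~m → ~n); contrapositively O(n → m). Since O(n) holds, K gives O(m).
Premise 1, O(~w → ~m), contraposes to O(m → w); with O(m) we get O(w).
Premise 5, O(s → ~w), contraposes to O(w → ~s); with O(w) we get O(~s).
The contrapositive of premise 3 (O(~c → s)) is O(~s → c), and O(~s) is already established, so O(c).
With premise 6, O(c → k), the K-axiom yields O(k).
Premises 2, 4, 7 do not contribute to this derivation.
So O(k) holds, i.e. F(~k). The claim follows.

Yes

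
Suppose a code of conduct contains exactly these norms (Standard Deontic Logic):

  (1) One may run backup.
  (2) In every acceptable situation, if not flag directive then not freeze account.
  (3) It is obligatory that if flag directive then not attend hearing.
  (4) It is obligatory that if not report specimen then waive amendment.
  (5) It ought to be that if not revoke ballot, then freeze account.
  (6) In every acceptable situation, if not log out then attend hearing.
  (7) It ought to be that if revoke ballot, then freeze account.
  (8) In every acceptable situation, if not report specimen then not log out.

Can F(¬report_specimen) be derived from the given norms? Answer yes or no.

Yes

Premises 7 and 5 are O(revoke_ballot → freeze_account) and O(¬revoke_ballot → freeze_account); every ideal world satisfies revoke_ballot or ¬revoke_ballot, so in either case freeze_account holds — hence O(freeze_account).
Premise 2, O(¬flag_directive → ¬freeze_account), contraposes to O(freeze_account → flag_directive); with O(freeze_account) we get O(flag_directive).
Applying K to premise 3 (O(flag_directive → ¬attend_hearing)) and O(flag_directive) yields O(¬attend_hearing).
Premise 6 is O(¬log_out → attend_hearing); contrapositively O(¬attend_hearing → log_out). Since O(¬attend_hearing) holds, K gives O(log_out).
The contrapositive of premise 8 (O(¬report_specimen → ¬log_out)) is O(log_out → report_specimen), and O(log_out) is already established, so O(report_specimen).
Premises 1, 4 do not contribute to this derivation.
So O(report_specimen) holds, i.e. F(¬report_specimen). The claim follows.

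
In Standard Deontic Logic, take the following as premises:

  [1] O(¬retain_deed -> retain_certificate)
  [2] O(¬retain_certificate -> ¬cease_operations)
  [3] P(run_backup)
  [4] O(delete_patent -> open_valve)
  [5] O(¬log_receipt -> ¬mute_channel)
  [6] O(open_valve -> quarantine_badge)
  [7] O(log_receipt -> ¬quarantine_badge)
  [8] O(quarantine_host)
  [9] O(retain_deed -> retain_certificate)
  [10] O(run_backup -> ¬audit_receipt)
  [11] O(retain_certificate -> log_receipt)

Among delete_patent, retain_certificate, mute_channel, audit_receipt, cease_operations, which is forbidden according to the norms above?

delete_patent

Premises 1 and 9 are O(¬retain_deed -> retain_certificate) and O(retain_deed -> retain_certificate); every ideal world satisfies ¬retain_deed or retain_deed, so in either case retain_certificate holds — hence O(retain_certificate).
Premise 11 is O(retain_certificate -> log_receipt); since O(retain_certificate), deontic closure gives O(log_receipt).
From O(log_receipt) and premise 7, O(log_receipt -> ¬quarantine_badge), we obtain O(¬quarantine_badge).
Premise 6 is O(open_valve -> quarantine_badge); contrapositively O(¬quarantine_badge -> ¬open_valve). Since O(¬quarantine_badge) holds, K gives O(¬open_valve).
Premise 4 is O(delete_patent -> open_valve); contrapositively O(¬open_valve -> ¬delete_patent). Since O(¬open_valve) holds, K gives O(¬delete_patent).
So O(¬delete_patent) holds, i.e. delete_patent is forbidden. None of the other listed options is forbidden under the premises.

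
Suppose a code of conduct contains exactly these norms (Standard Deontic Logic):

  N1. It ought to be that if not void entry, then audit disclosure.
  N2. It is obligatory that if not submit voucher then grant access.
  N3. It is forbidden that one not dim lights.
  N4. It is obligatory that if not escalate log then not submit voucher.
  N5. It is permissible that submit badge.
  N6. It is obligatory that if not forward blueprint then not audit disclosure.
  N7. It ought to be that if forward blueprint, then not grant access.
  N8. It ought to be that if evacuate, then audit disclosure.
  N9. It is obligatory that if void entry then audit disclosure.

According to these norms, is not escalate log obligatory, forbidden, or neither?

Premises 1 and 9 cover both cases: O(¬void_entry → audit_disclosure) and O(void_entry → audit_disclosure). Since ¬void_entry ∨ void_entry is a tautology, O(audit_disclosure) follows.
The contrapositive of premise 6 (O(¬forward_blueprint → ¬audit_disclosure)) is O(audit_disclosure → forward_blueprint), and O(audit_disclosure) is already established, so O(forward_blueprint).
Premise 7 is O(forward_blueprint → ¬grant_access); since O(forward_blueprint), deontic closure gives O(¬grant_access).
Premise 2 is O(¬submit_voucher → grant_access); contrapositively O(¬grant_access → submit_voucher). Since O(¬grant_access) holds, K gives O(submit_voucher).
The contrapositive of premise 4 (O(¬escalate_log → ¬submit_voucher)) is O(submit_voucher → escalate_log), and O(submit_voucher) is already established, so O(escalate_log).
Premises 3, 5, 8 do not contribute to this derivation.
Thus O(escalate_log), which is F(¬escalate_log): ¬escalate_log is forbidden.

Forbidden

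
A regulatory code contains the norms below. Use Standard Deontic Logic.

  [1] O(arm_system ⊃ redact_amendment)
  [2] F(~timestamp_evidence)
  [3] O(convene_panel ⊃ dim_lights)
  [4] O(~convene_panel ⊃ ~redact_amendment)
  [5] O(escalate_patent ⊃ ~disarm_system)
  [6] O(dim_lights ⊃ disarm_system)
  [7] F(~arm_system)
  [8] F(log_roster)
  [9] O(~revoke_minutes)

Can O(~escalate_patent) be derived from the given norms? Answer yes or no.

Yes

F(~arm_system) at premise 7 means O(arm_system).
Applying K to premise 1 (O(arm_system ⊃ redact_amendment)) and O(arm_system) yields O(redact_amendment).
Premise 4 is O(~convene_panel ⊃ ~redact_amendment); contrapositively O(redact_amendment ⊃ convene_panel). Since O(redact_amendment) holds, K gives O(convene_panel).
With premise 3, O(convene_panel ⊃ dim_lights), the K-axiom yields O(dim_lights).
Premise 6 is O(dim_lights ⊃ disarm_system); since O(dim_lights), deontic closure gives O(disarm_system).
Premise 5, O(escalate_patent ⊃ ~disarm_system), contraposes to O(disarm_system ⊃ ~escalate_patent); with O(disarm_system) we get O(~escalate_patent).
Premises 2, 8, 9 do not contribute to this derivation.
So O(~escalate_patent) follows.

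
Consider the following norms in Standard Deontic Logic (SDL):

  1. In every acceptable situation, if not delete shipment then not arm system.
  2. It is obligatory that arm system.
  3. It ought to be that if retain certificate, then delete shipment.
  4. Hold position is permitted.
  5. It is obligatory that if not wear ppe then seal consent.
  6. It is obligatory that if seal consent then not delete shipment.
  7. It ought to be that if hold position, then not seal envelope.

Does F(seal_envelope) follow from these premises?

Premise 7 is O(hold_position → ¬seal_envelope), but O(hold_position) is not derivable from the premises (the permission P(hold_position) asserts only ¬O(¬hold_position), not O(hold_position)), so it does not yield O(¬seal_envelope).
No other premise forces O(¬seal_envelope). An ideal world satisfying every premise can still have seal_envelope true, so F(seal_envelope) is not derivable.

No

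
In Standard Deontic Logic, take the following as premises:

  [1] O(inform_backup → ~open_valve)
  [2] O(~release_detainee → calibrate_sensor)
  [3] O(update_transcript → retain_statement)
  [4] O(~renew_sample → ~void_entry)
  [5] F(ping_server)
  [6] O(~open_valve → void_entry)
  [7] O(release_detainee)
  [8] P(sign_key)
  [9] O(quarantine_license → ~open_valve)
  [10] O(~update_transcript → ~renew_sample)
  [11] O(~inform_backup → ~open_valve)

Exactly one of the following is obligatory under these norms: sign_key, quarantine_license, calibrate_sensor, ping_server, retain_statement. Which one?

By case analysis on inform_backup: premise 1 gives O(inform_backup → ~open_valve) and premise 11 gives O(~inform_backup → ~open_valve), so O(~open_valve) either way.
With premise 6, O(~open_valve → void_entry), the K-axiom yields O(void_entry).
The contrapositive of premise 4 (O(~renew_sample → ~void_entry)) is O(void_entry → renew_sample), and O(void_entry) is already established, so O(renew_sample).
The contrapositive of premise 10 (O(~update_transcript → ~renew_sample)) is O(renew_sample → update_transcript), and O(renew_sample) is already established, so O(update_transcript).
Applying K to premise 3 (O(update_transcript → retain_statement)) and O(update_transcript) yields O(retain_statement).
So O(retain_statement) holds — retain_statement is obligatory. None of the other listed options is made obligatory by any chain of premises.

retain_statement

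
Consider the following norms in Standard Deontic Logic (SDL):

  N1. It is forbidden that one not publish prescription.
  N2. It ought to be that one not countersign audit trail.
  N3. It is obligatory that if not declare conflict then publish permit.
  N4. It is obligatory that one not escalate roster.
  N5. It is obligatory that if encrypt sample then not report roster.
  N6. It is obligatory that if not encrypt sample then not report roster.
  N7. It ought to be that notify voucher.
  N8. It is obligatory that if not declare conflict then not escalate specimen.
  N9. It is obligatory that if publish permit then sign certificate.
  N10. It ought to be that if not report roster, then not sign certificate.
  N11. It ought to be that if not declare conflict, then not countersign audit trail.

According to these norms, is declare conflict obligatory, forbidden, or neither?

Premises 6 and 5 cover both cases: O(¬encrypt_sample → ¬report_roster) and O(encrypt_sample → ¬report_roster). Since ¬encrypt_sample ∨ encrypt_sample is a tautology, O(¬report_roster) follows.
With premise 10, O(¬report_roster → ¬sign_certificate), the K-axiom yields O(¬sign_certificate).
The contrapositive of premise 9 (O(publish_permit → sign_certificate)) is O(¬sign_certificate → ¬publish_permit), and O(¬sign_certificate) is already established, so O(¬publish_permit).
Premise 3 is O(¬declare_conflict → publish_permit); contrapositively O(¬publish_permit → declare_conflict). Since O(¬publish_permit) holds, K gives O(declare_conflict).
Premises 1, 2, 4, 7, 8, 11 do not contribute to this derivation.
Hence declare_conflict is obligatory.

Obligatory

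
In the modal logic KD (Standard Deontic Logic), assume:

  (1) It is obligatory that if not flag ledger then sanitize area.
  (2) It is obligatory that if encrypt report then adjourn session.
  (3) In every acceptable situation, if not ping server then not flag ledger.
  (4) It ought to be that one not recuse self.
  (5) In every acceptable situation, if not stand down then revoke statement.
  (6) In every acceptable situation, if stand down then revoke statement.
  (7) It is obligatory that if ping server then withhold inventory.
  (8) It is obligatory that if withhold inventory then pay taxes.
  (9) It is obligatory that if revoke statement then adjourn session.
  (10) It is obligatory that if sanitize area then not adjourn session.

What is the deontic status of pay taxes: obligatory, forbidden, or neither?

Premises 6 and 5 are O(stand_down → revoke_statement) and O(¬stand_down → revoke_statement); every ideal world satisfies stand_down or ¬stand_down, so in either case revoke_statement holds — hence O(revoke_statement).
Applying K to premise 9 (O(revoke_statement → adjourn_session)) and O(revoke_statement) yields O(adjourn_session).
Premise 10, O(sanitize_area → ¬adjourn_session), contraposes to O(adjourn_session → ¬sanitize_area); with O(adjourn_session) we get O(¬sanitize_area).
Premise 1 is O(¬flag_ledger → sanitize_area); contrapositively O(¬sanitize_area → flag_ledger). Since O(¬sanitize_area) holds, K gives O(flag_ledger).
The contrapositive of premise 3 (O(¬ping_server → ¬flag_ledger)) is O(flag_ledger → ping_server), and O(flag_ledger) is already established, so O(ping_server).
Premise 7 is O(ping_server → withhold_inventory); since O(ping_server), deontic closure gives O(withhold_inventory).
Applying K to premise 8 (O(withhold_inventory → pay_taxes)) and O(withhold_inventory) yields O(pay_taxes).
Premises 2, 4 do not contribute to this derivation.
Hence pay_taxes is obligatory.

Obligatory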